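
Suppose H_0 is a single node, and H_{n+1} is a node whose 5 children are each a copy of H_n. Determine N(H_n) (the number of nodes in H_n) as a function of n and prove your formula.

Claim: N(H_n) = (5^{n+1} − 1)/4.

Base case: N(H_0) = 1, and (5^{0+1} − 1)/4 = 1.
Assume N(H_k) = (5^{k+1} − 1)/4.
Then N(H_{k+1}) = 1 + 5N(H_k) = 1 + 5·(5^{k+1} − 1)/4 = 1 + (5^{k+2} − 5)/4 = (4 + 5^{k+2} − 5)/4 = (5^{k+2} − 1)/4.
This completes the inductive step, so N(H_n) = (5^{n+1} − 1)/4 for all n ≥ 0.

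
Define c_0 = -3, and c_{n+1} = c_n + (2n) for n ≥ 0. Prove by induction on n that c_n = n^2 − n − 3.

Base case: c_0 = -3, and 0^2 − 0 − 3 = -3.
Assume c_r = r^2 − r − 3.
Then c_{r+1} = c_r + (2r) = (r^2 − r − 3) + (2r) = r^2 + r − 3,
and (r+1)^2 − (r+1) − 3 = r^2 + r − 3.
This completes the inductive step, so c_n = n^2 − n − 3 for all n ≥ 0.

c_n = n^2 − n − 3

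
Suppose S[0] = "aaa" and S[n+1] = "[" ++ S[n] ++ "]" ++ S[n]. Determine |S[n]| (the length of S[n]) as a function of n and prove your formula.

Claim: |S[n]| = 5·2^n − 2.

Base case: |S[0]| = 3, and 5·2^0 − 2 = 3.
Assume |S[k]| = 5·2^k − 2.
Then |S[k+1]| = 1 + |S[k]| + 1 + |S[k]| = 2|S[k]| + 2 = 2(5·2^k − 2) + 2 = 5·2^{k+1} − 4 + 2 = 5·2^{k+1} − 2.
By induction, |S[n]| = 5·2^n − 2 for all n ≥ 0.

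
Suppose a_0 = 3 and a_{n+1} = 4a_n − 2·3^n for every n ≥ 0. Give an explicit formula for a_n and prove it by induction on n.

Claim: a_n = 4^n + 2·3^n.

Base case: a_0 = 3, and 4^0 + 2·3^0 = 1 + 2 = 3.
Assume a_j = 4^j + 2·3^j for some j ≥ 0.
Then a_{j+1} = 4a_j − 2·3^j = 4·(4^j + 2·3^j) − 2·3^j = 4^{j+1} + 8·3^j − 2·3^j = 4^{j+1} + 6·3^j = 4^{j+1} + 2·3^{j+1}.
This completes the inductive step, so a_n = 4^n + 2·3^n for all n ≥ 0.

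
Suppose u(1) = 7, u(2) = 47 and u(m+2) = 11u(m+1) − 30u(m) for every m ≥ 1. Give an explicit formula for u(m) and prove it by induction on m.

Claim: u(m) = -5^m + 2·6^m.

Base cases: u(1) = 7 and -5^1 + 2·6^1 = 7; u(2) = 47 and -5^2 + 2·6^2 = 47.
Assume u(i) = -5^i + 2·6^i for all 1 ≤ i ≤ j, where j ≥ 2.
Then u(j+1) = 11u(j) − 30u(j−1) = 11·(-5^j + 2·6^j) − 30·(-5^{j−1} + 2·6^{j−1}) = -(11·5 − 30)5^{j−1} + 2·(11·6 − 30)6^{j−1} = -25·5^{j−1} + 72·6^{j−1} = -5^{j+1} + 2·6^{j+1}.
Hence u(m) = -5^m + 2·6^m for every m ≥ 1, by strong induction.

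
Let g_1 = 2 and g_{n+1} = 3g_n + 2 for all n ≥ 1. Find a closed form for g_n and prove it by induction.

Claim: g_n = 3^n − 1.

Base case: g_1 = 2, and 3^1 − 1 = 3 − 1 = 2.
Assume g_m = 3^m − 1 for some m ≥ 1.
Then g_{m+1} = 3g_m + 2 = 3·(3^m − 1) + 2 = 3^{m+1} − 3 + 2 = 3^{m+1} − 1.
Hence g_n = 3^n − 1 for every n ≥ 1, by induction.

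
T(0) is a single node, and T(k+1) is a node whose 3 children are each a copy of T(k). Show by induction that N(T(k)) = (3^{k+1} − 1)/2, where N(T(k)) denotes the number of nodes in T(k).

Base case: N(T(0)) = 1, and (3^{0+1} − 1)/2 = 1.
Assume N(T(m)) = (3^{m+1} − 1)/2.
Then N(T(m+1)) = 1 + 3N(T(m)) = 1 + 3·(3^{m+1} − 1)/2 = 1 + (3^{m+2} − 3)/2 = (2 + 3^{m+2} − 3)/2 = (3^{m+2} − 1)/2.
By induction, N(T(k)) = (3^{k+1} − 1)/2 for all k ≥ 0.

N(T(k)) = (3^{k+1} − 1)/2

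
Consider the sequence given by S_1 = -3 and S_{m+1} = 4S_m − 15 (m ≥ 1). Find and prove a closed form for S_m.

Claim: S_m = -2·4^m + 5.

Base case: S_1 = -3, and -2·4^1 + 5 = -8 + 5 = -3.
Assume S_j = -2·4^j + 5 for some j ≥ 1.
Then S_{j+1} = 4S_j − 15 = 4·(-2·4^j + 5) − 15 = -8·4^j + 20 − 15 = -2·4^{j+1} + 5.
This completes the inductive step, so S_m = -2·4^m + 5 for all m ≥ 1.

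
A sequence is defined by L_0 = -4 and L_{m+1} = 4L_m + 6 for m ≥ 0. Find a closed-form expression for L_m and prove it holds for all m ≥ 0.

Claim: L_m = -2·4^m − 2.

Base case: L_0 = -4, and -2·4^0 − 2 = -2 − 2 = -4.
Assume L_k = -2·4^k − 2 for some k ≥ 0.
Then L_{k+1} = 4L_k + 6 = 4·(-2·4^k − 2) + 6 = -8·4^k − 8 + 6 = -2·4^{k+1} − 2.
So the formula holds for k+1, and by induction L_m = -2·4^m − 2 for all m ≥ 0.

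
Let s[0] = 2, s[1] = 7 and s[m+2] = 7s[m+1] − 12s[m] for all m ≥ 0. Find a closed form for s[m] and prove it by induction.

Claim: s[m] = 3^m + 4^m.

Base cases: s[0] = 2 and 3^0 + 4^0 = 2; s[1] = 7 and 3^1 + 4^1 = 7.
Assume s[j] = 3^j + 4^j for all 0 ≤ j ≤ k, where k ≥ 1.
Then s[k+1] = 7s[k] − 12s[k−1] = 7·(3^k + 4^k) − 12·(3^{k−1} + 4^{k−1}) = (7·3 − 12)3^{k−1} + (7·4 − 12)4^{k−1} = 9·3^{k−1} + 16·4^{k−1} = 3^{k+1} + 4^{k+1}.
This completes the inductive step, so s[m] = 3^m + 4^m for all m ≥ 0.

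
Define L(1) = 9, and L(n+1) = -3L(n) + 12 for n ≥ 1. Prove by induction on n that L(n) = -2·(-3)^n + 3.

Base case: L(1) = 9, and -2·(-3)^1 + 3 = 6 + 3 = 9.
Assume L(m) = -2·(-3)^m + 3 for some m ≥ 1.
Then L(m+1) = -3L(m) + 12 = -3·(-2·(-3)^m + 3) + 12 = 6·(-3)^m − 9 + 12 = -2·(-3)^{m+1} + 3.
This completes the inductive step, so L(n) = -2·(-3)^n + 3 for all n ≥ 1.

L(n) = -2·(-3)^n + 3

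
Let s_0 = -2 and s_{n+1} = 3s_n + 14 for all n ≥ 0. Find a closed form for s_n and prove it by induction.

Claim: s_n = 5·3^n − 7.

Base case: s_0 = -2, and 5·3^0 − 7 = 5 − 7 = -2.
Assume s_r = 5·3^r − 7 for some r ≥ 0.
Then s_{r+1} = 3s_r + 14 = 3·(5·3^r − 7) + 14 = 15·3^r − 21 + 14 = 5·3^{r+1} − 7.
So the formula holds for r+1, and by induction s_n = 5·3^n − 7 for all n ≥ 0.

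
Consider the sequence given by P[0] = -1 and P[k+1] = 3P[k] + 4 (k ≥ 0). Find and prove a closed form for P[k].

Claim: P[k] = 3^k − 2.

Base case: P[0] = -1, and 3^0 − 2 = 1 − 2 = -1.
Assume P[m] = 3^m − 2 for some m ≥ 0.
Then P[m+1] = 3P[m] + 4 = 3·(3^m − 2) + 4 = 3^{m+1} − 6 + 4 = 3^{m+1} − 2.
By induction, P[k] = 3^k − 2 for all k ≥ 0.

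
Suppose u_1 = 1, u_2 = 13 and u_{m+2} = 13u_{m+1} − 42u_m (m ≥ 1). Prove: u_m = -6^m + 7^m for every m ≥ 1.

Base cases: u_1 = 1 and -6^1 + 7^1 = 1; u_2 = 13 and -6^2 + 7^2 = 13.
Assume u_i = -6^i + 7^i for all 1 ≤ i ≤ j, where j ≥ 2.
Then u_{j+1} = 13u_j − 42u_{j−1} = 13·(-6^j + 7^j) − 42·(-6^{j−1} + 7^{j−1}) = -(13·6 − 42)6^{j−1} + (13·7 − 42)7^{j−1} = -36·6^{j−1} + 49·7^{j−1} = -6^{j+1} + 7^{j+1}.
This completes the inductive step, so u_m = -6^m + 7^m for all m ≥ 1.

u_m = -6^m + 7^m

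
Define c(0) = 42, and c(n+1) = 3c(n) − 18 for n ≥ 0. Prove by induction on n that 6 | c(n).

Base case: c(0) = 42 = 6·7, so 6 | c(0).
Assume 6 | c(r), so c(r) = 6t for some integer t.
Then c(r+1) = 3c(r) − 18 = 3·(6t) − 18 = 6(3t − 3), so 6 | c(r+1).
This completes the inductive step, so 6 | c(n) for all n ≥ 0.

6 | c(n)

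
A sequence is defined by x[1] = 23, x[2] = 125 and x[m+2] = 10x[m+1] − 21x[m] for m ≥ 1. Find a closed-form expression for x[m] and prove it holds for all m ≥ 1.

Claim: x[m] = 3·3^m + 2·7^m.

Base cases: x[1] = 23 and 3·3^1 + 2·7^1 = 23; x[2] = 125 and 3·3^2 + 2·7^2 = 125.
Assume x[j] = 3·3^j + 2·7^j for all 1 ≤ j ≤ k, where k ≥ 2.
Then x[k+1] = 10x[k] − 21x[k−1] = 10·(3·3^k + 2·7^k) − 21·(3·3^{k−1} + 2·7^{k−1}) = 3·(10·3 − 21)3^{k−1} + 2·(10·7 − 21)7^{k−1} = 27·3^{k−1} + 98·7^{k−1} = 3·3^{k+1} + 2·7^{k+1}.
Hence x[m] = 3·3^m + 2·7^m for every m ≥ 1, by strong induction.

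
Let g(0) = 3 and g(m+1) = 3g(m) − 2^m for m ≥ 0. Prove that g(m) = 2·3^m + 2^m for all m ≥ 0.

Base case: g(0) = 3, and 2·3^0 + 2^0 = 2 + 1 = 3.
Assume g(j) = 2·3^j + 2^j for some j ≥ 0.
Then g(j+1) = 3g(j) − 2^j = 3·(2·3^j + 2^j) − 2^j = 2·3^{j+1} + 3·2^j − 2^j = 2·3^{j+1} + 2·2^j = 2·3^{j+1} + 2^{j+1}.
By induction, g(m) = 2·3^m + 2^m for all m ≥ 0.

g(m) = 2·3^m + 2^m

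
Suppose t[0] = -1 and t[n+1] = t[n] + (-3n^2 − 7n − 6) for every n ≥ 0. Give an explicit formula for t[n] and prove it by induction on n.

Claim: t[n] = -n^3 − 2n^2 − 3n − 1.

Base case: t[0] = -1, and -0^3 − 2·0^2 − 3·0 − 1 = -1.
Assume t[k] = -k^3 − 2k^2 − 3k − 1.
Then t[k+1] = t[k] + (-3k^2 − 7k − 6) = (-k^3 − 2k^2 − 3k − 1) + (-3k^2 − 7k − 6) = -k^3 − 5k^2 − 10k − 7,
and -(k+1)^3 − 2·(k+1)^2 − 3·(k+1) − 1 = -k^3 − 5k^2 − 10k − 7.
Hence t[n] = -n^3 − 2n^2 − 3n − 1 for every n ≥ 0, by induction.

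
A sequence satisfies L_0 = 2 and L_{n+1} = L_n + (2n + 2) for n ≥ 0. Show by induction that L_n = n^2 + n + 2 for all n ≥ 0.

Base case: L_0 = 2, and 0^2 + 0 + 2 = 2.
Assume L_r = r^2 + r + 2.
Then L_{r+1} = L_r + (2r + 2) = (r^2 + r + 2) + (2r + 2) = r^2 + 3r + 4,
and (r+1)^2 + (r+1) + 2 = r^2 + 3r + 4.
Hence L_n = n^2 + n + 2 for every n ≥ 0, by induction.

L_n = n^2 + n + 2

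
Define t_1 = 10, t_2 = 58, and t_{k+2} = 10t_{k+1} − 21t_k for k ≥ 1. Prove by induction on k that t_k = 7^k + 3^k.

Base cases: t_1 = 10 and 7^1 + 3^1 = 10; t_2 = 58 and 7^2 + 3^2 = 58.
Assume t_j = 7^j + 3^j for all 1 ≤ j ≤ m, where m ≥ 2.
Then t_{m+1} = 10t_m − 21t_{m−1} = 10·(7^m + 3^m) − 21·(7^{m−1} + 3^{m−1}) = (10·7 − 21)7^{m−1} + (10·3 − 21)3^{m−1} = 49·7^{m−1} + 9·3^{m−1} = 7^{m+1} + 3^{m+1}.
This completes the inductive step, so t_k = 7^k + 3^k for all k ≥ 1.

t_k = 7^k + 3^k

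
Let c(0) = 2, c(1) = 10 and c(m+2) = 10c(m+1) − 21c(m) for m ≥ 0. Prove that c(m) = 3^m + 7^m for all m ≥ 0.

Base cases: c(0) = 2 and 3^0 + 7^0 = 2; c(1) = 10 and 3^1 + 7^1 = 10.
Assume c(j) = 3^j + 7^j for all 0 ≤ j ≤ k, where k ≥ 1.
Then c(k+1) = 10c(k) − 21c(k−1) = 10·(3^k + 7^k) − 21·(3^{k−1} + 7^{k−1}) = (10·3 − 21)3^{k−1} + (10·7 − 21)7^{k−1} = 9·3^{k−1} + 49·7^{k−1} = 3^{k+1} + 7^{k+1}.
So the formula holds for k+1, and by strong induction c(m) = 3^m + 7^m for all m ≥ 0.

c(m) = 3^m + 7^m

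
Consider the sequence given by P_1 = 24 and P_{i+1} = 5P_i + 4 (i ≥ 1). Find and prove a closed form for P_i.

Claim: P_i = 5^{i+1} − 1.

Base case: P_1 = 24, and 5^{1+1} − 1 = 25 − 1 = 24.
Assume P_k = 5^{k+1} − 1 for some k ≥ 1.
Then P_{k+1} = 5P_k + 4 = 5·(5^{k+1} − 1) + 4 = 5^{k+2} − 5 + 4 = 5^{k+2} − 1.
This completes the inductive step, so P_i = 5^{i+1} − 1 for all i ≥ 1.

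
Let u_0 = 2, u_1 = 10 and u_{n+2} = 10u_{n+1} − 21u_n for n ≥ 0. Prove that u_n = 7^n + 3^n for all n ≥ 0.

Base cases: u_0 = 2 and 7^0 + 3^0 = 2; u_1 = 10 and 7^1 + 3^1 = 10.
Assume u_j = 7^j + 3^j for all 0 ≤ j ≤ k, where k ≥ 1.
Then u_{k+1} = 10u_k − 21u_{k−1} = 10·(7^k + 3^k) − 21·(7^{k−1} + 3^{k−1}) = (10·7 − 21)7^{k−1} + (10·3 − 21)3^{k−1} = 49·7^{k−1} + 9·3^{k−1} = 7^{k+1} + 3^{k+1}.
By strong induction, u_n = 7^n + 3^n for all n ≥ 0.

u_n = 7^n + 3^n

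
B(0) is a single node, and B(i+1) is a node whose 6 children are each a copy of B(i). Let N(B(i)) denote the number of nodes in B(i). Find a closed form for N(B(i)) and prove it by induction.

Claim: N(B(i)) = (6^{i+1} − 1)/5.

Base case: N(B(0)) = 1, and (6^{0+1} − 1)/5 = 1.
Assume N(B(j)) = (6^{j+1} − 1)/5.
Then N(B(j+1)) = 1 + 6N(B(j)) = 1 + 6·(6^{j+1} − 1)/5 = 1 + (6^{j+2} − 6)/5 = (5 + 6^{j+2} − 6)/5 = (6^{j+2} − 1)/5.
Hence N(B(i)) = (6^{i+1} − 1)/5 for every i ≥ 0, by induction.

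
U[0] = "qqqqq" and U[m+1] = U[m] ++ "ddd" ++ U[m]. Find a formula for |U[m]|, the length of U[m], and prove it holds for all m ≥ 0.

Claim: |U[m]| = 2^{m+3} − 3.

Base case: |U[0]| = 5, and 2^{0+3} − 3 = 5.
Assume |U[j]| = 2^{j+3} − 3.
Then |U[j+1]| = |U[j]| + 3 + |U[j]| = 2|U[j]| + 3 = 2(2^{j+3} − 3) + 3 = 2^{j+1+3} − 6 + 3 = 2^{j+1+3} − 3.
By induction, |U[m]| = 2^{m+3} − 3 for all m ≥ 0.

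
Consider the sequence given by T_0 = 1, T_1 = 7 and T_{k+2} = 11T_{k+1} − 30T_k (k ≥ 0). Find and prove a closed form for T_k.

Claim: T_k = -5^k + 2·6^k.

Base cases: T_0 = 1 and -5^0 + 2·6^0 = 1; T_1 = 7 and -5^1 + 2·6^1 = 7.
Assume T_j = -5^j + 2·6^j for all 0 ≤ j ≤ m, where m ≥ 1.
Then T_{m+1} = 11T_m − 30T_{m−1} = 11·(-5^m + 2·6^m) − 30·(-5^{m−1} + 2·6^{m−1}) = -(11·5 − 30)5^{m−1} + 2·(11·6 − 30)6^{m−1} = -25·5^{m−1} + 72·6^{m−1} = -5^{m+1} + 2·6^{m+1}.
So the formula holds for m+1, and by strong induction T_k = -5^k + 2·6^k for all k ≥ 0.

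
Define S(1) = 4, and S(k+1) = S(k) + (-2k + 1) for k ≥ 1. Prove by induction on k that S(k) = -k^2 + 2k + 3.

Base case: S(1) = 4, and -1^2 + 2·1 + 3 = 4.
Assume S(r) = -r^2 + 2r + 3.
Then S(r+1) = S(r) + (-2r + 1) = (-r^2 + 2r + 3) + (-2r + 1) = -r^2 + 4,
and -(r+1)^2 + 2·(r+1) + 3 = -r^2 + 4.
Hence S(k) = -k^2 + 2k + 3 for every k ≥ 1, by induction.

S(k) = -k^2 + 2k + 3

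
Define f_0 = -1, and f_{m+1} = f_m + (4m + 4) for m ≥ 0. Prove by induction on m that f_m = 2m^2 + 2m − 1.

Base case: f_0 = -1, and 2·0^2 + 2·0 − 1 = -1.
Assume f_k = 2k^2 + 2k − 1.
Then f_{k+1} = f_k + (4k + 4) = (2k^2 + 2k − 1) + (4k + 4) = 2k^2 + 6k + 3,
and 2·(k+1)^2 + 2·(k+1) − 1 = 2k^2 + 6k + 3.
Hence f_m = 2m^2 + 2m − 1 for every m ≥ 0, by induction.

f_m = 2m^2 + 2m − 1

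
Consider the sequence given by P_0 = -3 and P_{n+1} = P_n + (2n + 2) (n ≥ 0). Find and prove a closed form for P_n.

Claim: P_n = n^2 + n − 3.

Base case: P_0 = -3, and 0^2 + 0 − 3 = -3.
Assume P_m = m^2 + m − 3.
Then P_{m+1} = P_m + (2m + 2) = (m^2 + m − 3) + (2m + 2) = m^2 + 3m − 1,
and (m+1)^2 + (m+1) − 3 = m^2 + 3m − 1.
By induction, P_n = n^2 + n − 3 for all n ≥ 0.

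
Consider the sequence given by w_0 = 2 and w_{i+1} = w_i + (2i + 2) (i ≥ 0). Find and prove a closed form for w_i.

Claim: w_i = i^2 + i + 2.

Base case: w_0 = 2, and 0^2 + 0 + 2 = 2.
Assume w_j = j^2 + j + 2.
Then w_{j+1} = w_j + (2j + 2) = (j^2 + j + 2) + (2j + 2) = j^2 + 3j + 4,
and (j+1)^2 + (j+1) + 2 = j^2 + 3j + 4.
By induction, w_i = i^2 + i + 2 for all i ≥ 0.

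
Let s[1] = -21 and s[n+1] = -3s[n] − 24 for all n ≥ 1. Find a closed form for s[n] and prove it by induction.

Claim: s[n] = 5·(-3)^n − 6.

Base case: s[1] = -21, and 5·(-3)^1 − 6 = -15 − 6 = -21.
Assume s[j] = 5·(-3)^j − 6 for some j ≥ 1.
Then s[j+1] = -3s[j] − 24 = -3·(5·(-3)^j − 6) − 24 = -15·(-3)^j + 18 − 24 = 5·(-3)^{j+1} − 6.
So the formula holds for j+1, and by induction s[n] = 5·(-3)^n − 6 for all n ≥ 1.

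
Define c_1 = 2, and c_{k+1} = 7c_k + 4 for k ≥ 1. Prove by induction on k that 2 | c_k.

Base case: c_1 = 2 = 2·1, so 2 | c_1.
Assume 2 | c_m, so c_m = 2t for some integer t.
Then c_{m+1} = 7c_m + 4 = 7·(2t) + 4 = 2(7t + 2), so 2 | c_{m+1}.
By induction, 2 | c_k for all k ≥ 1.

2 | c_k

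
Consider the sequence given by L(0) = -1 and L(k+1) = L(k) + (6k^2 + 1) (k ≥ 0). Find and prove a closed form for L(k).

Claim: L(k) = 2k^3 − 3k^2 + 2k − 1.

Base case: L(0) = -1, and 2·0^3 − 3·0^2 + 2·0 − 1 = -1.
Assume L(m) = 2m^3 − 3m^2 + 2m − 1.
Then L(m+1) = L(m) + (6m^2 + 1) = (2m^3 − 3m^2 + 2m − 1) + (6m^2 + 1) = 2m^3 + 3m^2 + 2m,
and 2·(m+1)^3 − 3·(m+1)^2 + 2·(m+1) − 1 = 2m^3 + 3m^2 + 2m.
Hence L(k) = 2k^3 − 3k^2 + 2k − 1 for every k ≥ 0, by induction.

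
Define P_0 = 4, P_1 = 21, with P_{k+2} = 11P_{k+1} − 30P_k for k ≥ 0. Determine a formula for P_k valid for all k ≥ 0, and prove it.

Claim: P_k = 3·5^k + 6^k.

Base cases: P_0 = 4 and 3·5^0 + 6^0 = 4; P_1 = 21 and 3·5^1 + 6^1 = 21.
Assume P_j = 3·5^j + 6^j for all 0 ≤ j ≤ m, where m ≥ 1.
Then P_{m+1} = 11P_m − 30P_{m−1} = 11·(3·5^m + 6^m) − 30·(3·5^{m−1} + 6^{m−1}) = 3·(11·5 − 30)5^{m−1} + (11·6 − 30)6^{m−1} = 75·5^{m−1} + 36·6^{m−1} = 3·5^{m+1} + 6^{m+1}.
This completes the inductive step, so P_k = 3·5^k + 6^k for all k ≥ 0.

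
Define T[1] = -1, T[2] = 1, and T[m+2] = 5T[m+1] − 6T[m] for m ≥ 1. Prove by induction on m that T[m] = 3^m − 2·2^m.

Base cases: T[1] = -1 and 3^1 − 2·2^1 = -1; T[2] = 1 and 3^2 − 2·2^2 = 1.
Assume T[i] = 3^i − 2·2^i for all 1 ≤ i ≤ j, where j ≥ 2.
Then T[j+1] = 5T[j] − 6T[j−1] = 5·(3^j − 2·2^j) − 6·(3^{j−1} − 2·2^{j−1}) = (5·3 − 6)3^{j−1} − 2·(5·2 − 6)2^{j−1} = 9·3^{j−1} − 8·2^{j−1} = 3^{j+1} − 2·2^{j+1}.
By strong induction, T[m] = 3^m − 2·2^m for all m ≥ 1.

T[m] = 3^m − 2·2^m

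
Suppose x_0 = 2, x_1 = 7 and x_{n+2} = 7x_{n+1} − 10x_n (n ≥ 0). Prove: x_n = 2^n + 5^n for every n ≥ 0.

Base cases: x_0 = 2 and 2^0 + 5^0 = 2; x_1 = 7 and 2^1 + 5^1 = 7.
Assume x_i = 2^i + 5^i for all 0 ≤ i ≤ j, where j ≥ 1.
Then x_{j+1} = 7x_j − 10x_{j−1} = 7·(2^j + 5^j) − 10·(2^{j−1} + 5^{j−1}) = (7·2 − 10)2^{j−1} + (7·5 − 10)5^{j−1} = 4·2^{j−1} + 25·5^{j−1} = 2^{j+1} + 5^{j+1}.
Hence x_n = 2^n + 5^n for every n ≥ 0, by strong induction.

x_n = 2^n + 5^n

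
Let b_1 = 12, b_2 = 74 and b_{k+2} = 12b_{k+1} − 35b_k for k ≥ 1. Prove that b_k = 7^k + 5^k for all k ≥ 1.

Base cases: b_1 = 12 and 7^1 + 5^1 = 12; b_2 = 74 and 7^2 + 5^2 = 74.
Assume b_j = 7^j + 5^j for all 1 ≤ j ≤ r, where r ≥ 2.
Then b_{r+1} = 12b_r − 35b_{r−1} = 12·(7^r + 5^r) − 35·(7^{r−1} + 5^{r−1}) = (12·7 − 35)7^{r−1} + (12·5 − 35)5^{r−1} = 49·7^{r−1} + 25·5^{r−1} = 7^{r+1} + 5^{r+1}.
Hence b_k = 7^k + 5^k for every k ≥ 1, by strong induction.

b_k = 7^k + 5^k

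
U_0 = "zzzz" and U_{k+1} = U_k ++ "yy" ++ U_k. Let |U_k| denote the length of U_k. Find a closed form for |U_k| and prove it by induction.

Claim: |U_k| = 6·2^k − 2.

Base case: |U_0| = 4, and 6·2^0 − 2 = 4.
Assume |U_m| = 6·2^m − 2.
Then |U_{m+1}| = |U_m| + 2 + |U_m| = 2|U_m| + 2 = 2(6·2^m − 2) + 2 = 6·2^{m+1} − 4 + 2 = 6·2^{m+1} − 2.
By induction, |U_k| = 6·2^k − 2 for all k ≥ 0.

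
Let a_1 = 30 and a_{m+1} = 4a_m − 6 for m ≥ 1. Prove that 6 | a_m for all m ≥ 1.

Base case: a_1 = 30 = 6·5, so 6 | a_1.
Assume 6 | a_j, so a_j = 6t for some integer t.
Then a_{j+1} = 4a_j − 6 = 4·(6t) − 6 = 6(4t − 1), so 6 | a_{j+1}.
By induction, 6 | a_m for all m ≥ 1.

6 | a_m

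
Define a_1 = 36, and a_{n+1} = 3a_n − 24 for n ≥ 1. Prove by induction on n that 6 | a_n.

Base case: a_1 = 36 = 6·6, so 6 | a_1.
Assume 6 | a_j, so a_j = 6t for some integer t.
Then a_{j+1} = 3a_j − 24 = 3·(6t) − 24 = 6(3t − 4), so 6 | a_{j+1}.
This completes the inductive step, so 6 | a_n for all n ≥ 1.

6 | a_n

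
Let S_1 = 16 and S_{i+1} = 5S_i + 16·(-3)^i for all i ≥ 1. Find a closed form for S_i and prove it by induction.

Claim: S_i = 2·5^i − 2·(-3)^i.

Base case: S_1 = 16, and 2·5^1 − 2·(-3)^1 = 10 + 6 = 16.
Assume S_r = 2·5^r − 2·(-3)^r for some r ≥ 1.
Then S_{r+1} = 5S_r + 16·(-3)^r = 5·(2·5^r − 2·(-3)^r) + 16·(-3)^r = 2·5^{r+1} − 10·(-3)^r + 16·(-3)^r = 2·5^{r+1} + 6·(-3)^r = 2·5^{r+1} − 2·(-3)^{r+1}.
Hence S_i = 2·5^i − 2·(-3)^i for every i ≥ 1, by induction.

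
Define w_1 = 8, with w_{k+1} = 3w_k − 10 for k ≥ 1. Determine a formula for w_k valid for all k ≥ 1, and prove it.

Claim: w_k = 3^k + 5.

Base case: w_1 = 8, and 3^1 + 5 = 3 + 5 = 8.
Assume w_m = 3^m + 5 for some m ≥ 1.
Then w_{m+1} = 3w_m − 10 = 3·(3^m + 5) − 10 = 3^{m+1} + 15 − 10 = 3^{m+1} + 5.
So the formula holds for m+1, and by induction w_k = 3^k + 5 for all k ≥ 1.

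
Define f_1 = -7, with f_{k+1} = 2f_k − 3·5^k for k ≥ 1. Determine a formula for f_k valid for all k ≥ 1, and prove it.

Claim: f_k = -2^k − 5^k.

Base case: f_1 = -7, and -2^1 − 5^1 = -2 − 5 = -7.
Assume f_r = -2^r − 5^r for some r ≥ 1.
Then f_{r+1} = 2f_r − 3·5^r = 2·(-2^r − 5^r) − 3·5^r = -2^{r+1} − 2·5^r − 3·5^r = -2^{r+1} − 5·5^r = -2^{r+1} − 5^{r+1}.
This completes the inductive step, so f_k = -2^k − 5^k for all k ≥ 1.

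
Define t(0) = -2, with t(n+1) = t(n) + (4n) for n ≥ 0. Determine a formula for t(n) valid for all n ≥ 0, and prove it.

Claim: t(n) = 2n^2 − 2n − 2.

Base case: t(0) = -2, and 2·0^2 − 2·0 − 2 = -2.
Assume t(k) = 2k^2 − 2k − 2.
Then t(k+1) = t(k) + (4k) = (2k^2 − 2k − 2) + (4k) = 2k^2 + 2k − 2,
and 2·(k+1)^2 − 2·(k+1) − 2 = 2k^2 + 2k − 2.
Hence t(n) = 2n^2 − 2n − 2 for every n ≥ 0, by induction.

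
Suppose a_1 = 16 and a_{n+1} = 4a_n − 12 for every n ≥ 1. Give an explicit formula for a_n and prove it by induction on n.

Claim: a_n = 3·4^n + 4.

Base case: a_1 = 16, and 3·4^1 + 4 = 12 + 4 = 16.
Assume a_j = 3·4^j + 4 for some j ≥ 1.
Then a_{j+1} = 4a_j − 12 = 4·(3·4^j + 4) − 12 = 12·4^j + 16 − 12 = 3·4^{j+1} + 4.
Hence a_n = 3·4^n + 4 for every n ≥ 1, by induction.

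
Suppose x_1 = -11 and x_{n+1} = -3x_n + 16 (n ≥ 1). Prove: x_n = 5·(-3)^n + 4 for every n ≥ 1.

Base case: x_1 = -11, and 5·(-3)^1 + 4 = -15 + 4 = -11.
Assume x_r = 5·(-3)^r + 4 for some r ≥ 1.
Then x_{r+1} = -3x_r + 16 = -3·(5·(-3)^r + 4) + 16 = -15·(-3)^r − 12 + 16 = 5·(-3)^{r+1} + 4.
By induction, x_n = 5·(-3)^n + 4 for all n ≥ 1.

x_n = 5·(-3)^n + 4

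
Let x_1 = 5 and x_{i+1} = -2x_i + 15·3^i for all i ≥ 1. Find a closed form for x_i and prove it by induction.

Claim: x_i = 2·(-2)^i + 3·3^i.

Base case: x_1 = 5, and 2·(-2)^1 + 3·3^1 = -4 + 9 = 5.
Assume x_j = 2·(-2)^j + 3·3^j for some j ≥ 1.
Then x_{j+1} = -2x_j + 15·3^j = -2·(2·(-2)^j + 3·3^j) + 15·3^j = 2·(-2)^{j+1} − 6·3^j + 15·3^j = 2·(-2)^{j+1} + 9·3^j = 2·(-2)^{j+1} + 3·3^{j+1}.
So the formula holds for j+1, and by induction x_i = 2·(-2)^i + 3·3^i for all i ≥ 1.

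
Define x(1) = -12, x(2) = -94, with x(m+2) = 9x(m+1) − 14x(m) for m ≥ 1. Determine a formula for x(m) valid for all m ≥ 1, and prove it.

Claim: x(m) = 2^m − 2·7^m.

Base cases: x(1) = -12 and 2^1 − 2·7^1 = -12; x(2) = -94 and 2^2 − 2·7^2 = -94.
Assume x(i) = 2^i − 2·7^i for all 1 ≤ i ≤ j, where j ≥ 2.
Then x(j+1) = 9x(j) − 14x(j−1) = 9·(2^j − 2·7^j) − 14·(2^{j−1} − 2·7^{j−1}) = (9·2 − 14)2^{j−1} − 2·(9·7 − 14)7^{j−1} = 4·2^{j−1} − 98·7^{j−1} = 2^{j+1} − 2·7^{j+1}.
This completes the inductive step, so x(m) = 2^m − 2·7^m for all m ≥ 1.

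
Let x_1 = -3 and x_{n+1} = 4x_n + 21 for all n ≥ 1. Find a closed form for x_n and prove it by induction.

Claim: x_n = 4^n − 7.

Base case: x_1 = -3, and 4^1 − 7 = 4 − 7 = -3.
Assume x_m = 4^m − 7 for some m ≥ 1.
Then x_{m+1} = 4x_m + 21 = 4·(4^m − 7) + 21 = 4^{m+1} − 28 + 21 = 4^{m+1} − 7.
This completes the inductive step, so x_n = 4^n − 7 for all n ≥ 1.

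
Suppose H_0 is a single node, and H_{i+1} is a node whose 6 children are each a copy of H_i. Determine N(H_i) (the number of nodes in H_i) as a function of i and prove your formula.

Claim: N(H_i) = (6^{i+1} − 1)/5.

Base case: N(H_0) = 1, and (6^{0+1} − 1)/5 = 1.
Assume N(H_r) = (6^{r+1} − 1)/5.
Then N(H_{r+1}) = 1 + 6N(H_r) = 1 + 6·(6^{r+1} − 1)/5 = 1 + (6^{r+2} − 6)/5 = (5 + 6^{r+2} − 6)/5 = (6^{r+2} − 1)/5.
Hence N(H_i) = (6^{i+1} − 1)/5 for every i ≥ 0, by induction.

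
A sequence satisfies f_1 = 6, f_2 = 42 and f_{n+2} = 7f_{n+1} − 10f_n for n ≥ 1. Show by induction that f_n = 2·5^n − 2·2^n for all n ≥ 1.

Base cases: f_1 = 6 and 2·5^1 − 2·2^1 = 6; f_2 = 42 and 2·5^2 − 2·2^2 = 42.
Assume f_i = 2·5^i − 2·2^i for all 1 ≤ i ≤ j, where j ≥ 2.
Then f_{j+1} = 7f_j − 10f_{j−1} = 7·(2·5^j − 2·2^j) − 10·(2·5^{j−1} − 2·2^{j−1}) = 2·(7·5 − 10)5^{j−1} − 2·(7·2 − 10)2^{j−1} = 50·5^{j−1} − 8·2^{j−1} = 2·5^{j+1} − 2·2^{j+1}.
Hence f_n = 2·5^n − 2·2^n for every n ≥ 1, by strong induction.

f_n = 2·5^n − 2·2^n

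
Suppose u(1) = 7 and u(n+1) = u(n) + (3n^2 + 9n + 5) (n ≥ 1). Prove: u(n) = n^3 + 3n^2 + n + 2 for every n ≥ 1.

Base case: u(1) = 7, and 1^3 + 3·1^2 + 1 + 2 = 7.
Assume u(j) = j^3 + 3j^2 + j + 2.
Then u(j+1) = u(j) + (3j^2 + 9j + 5) = (j^3 + 3j^2 + j + 2) + (3j^2 + 9j + 5) = j^3 + 6j^2 + 10j + 7,
and (j+1)^3 + 3·(j+1)^2 + (j+1) + 2 = j^3 + 6j^2 + 10j + 7.
By induction, u(n) = n^3 + 3n^2 + n + 2 for all n ≥ 1.

u(n) = n^3 + 3n^2 + n + 2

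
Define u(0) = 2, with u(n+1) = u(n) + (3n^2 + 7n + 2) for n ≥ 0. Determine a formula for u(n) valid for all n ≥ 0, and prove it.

Claim: u(n) = n^3 + 2n^2 − n + 2.

Base case: u(0) = 2, and 0^3 + 2·0^2 − 0 + 2 = 2.
Assume u(r) = r^3 + 2r^2 − r + 2.
Then u(r+1) = u(r) + (3r^2 + 7r + 2) = (r^3 + 2r^2 − r + 2) + (3r^2 + 7r + 2) = r^3 + 5r^2 + 6r + 4,
and (r+1)^3 + 2·(r+1)^2 − (r+1) + 2 = r^3 + 5r^2 + 6r + 4.
Hence u(n) = n^3 + 2n^2 − n + 2 for every n ≥ 0, by induction.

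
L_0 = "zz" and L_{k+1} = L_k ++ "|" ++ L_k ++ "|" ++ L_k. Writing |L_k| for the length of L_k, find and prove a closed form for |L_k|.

Claim: |L_k| = 3^{k+1} − 1.

Base case: |L_0| = 2, and 3^{0+1} − 1 = 2.
Assume |L_m| = 3^{m+1} − 1.
Then |L_{m+1}| = 3|L_m| + 2 = 3(3^{m+1} − 1) + 2 = 3^{m+2} − 3 + 2 = 3^{m+2} − 1.
This completes the inductive step, so |L_k| = 3^{k+1} − 1 for all k ≥ 0.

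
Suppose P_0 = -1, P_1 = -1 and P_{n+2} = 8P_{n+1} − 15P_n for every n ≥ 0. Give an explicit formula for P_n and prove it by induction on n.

Claim: P_n = 5^n − 2·3^n.

Base cases: P_0 = -1 and 5^0 − 2·3^0 = -1; P_1 = -1 and 5^1 − 2·3^1 = -1.
Assume P_j = 5^j − 2·3^j for all 0 ≤ j ≤ r, where r ≥ 1.
Then P_{r+1} = 8P_r − 15P_{r−1} = 8·(5^r − 2·3^r) − 15·(5^{r−1} − 2·3^{r−1}) = (8·5 − 15)5^{r−1} − 2·(8·3 − 15)3^{r−1} = 25·5^{r−1} − 18·3^{r−1} = 5^{r+1} − 2·3^{r+1}.
This completes the inductive step, so P_n = 5^n − 2·3^n for all n ≥ 0.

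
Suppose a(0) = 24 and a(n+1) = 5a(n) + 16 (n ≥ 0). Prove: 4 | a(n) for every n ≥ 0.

Base case: a(0) = 24 = 4·6, so 4 | a(0).
Assume 4 | a(j), so a(j) = 4t for some integer t.
Then a(j+1) = 5a(j) + 16 = 5·(4t) + 16 = 4(5t + 4), so 4 | a(j+1).
Hence 4 | a(n) for every n ≥ 0, by induction.

4 | a(n)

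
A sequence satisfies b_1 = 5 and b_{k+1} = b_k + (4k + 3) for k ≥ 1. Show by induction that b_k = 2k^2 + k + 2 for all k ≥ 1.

Base case: b_1 = 5, and 2·1^2 + 1 + 2 = 5.
Assume b_m = 2m^2 + m + 2.
Then b_{m+1} = b_m + (4m + 3) = (2m^2 + m + 2) + (4m + 3) = 2m^2 + 5m + 5,
and 2·(m+1)^2 + (m+1) + 2 = 2m^2 + 5m + 5.
This completes the inductive step, so b_k = 2k^2 + k + 2 for all k ≥ 1.

b_k = 2k^2 + k + 2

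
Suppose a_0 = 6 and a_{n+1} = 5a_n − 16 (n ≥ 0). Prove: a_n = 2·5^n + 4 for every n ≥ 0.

Base case: a_0 = 6, and 2·5^0 + 4 = 2 + 4 = 6.
Assume a_k = 2·5^k + 4 for some k ≥ 0.
Then a_{k+1} = 5a_k − 16 = 5·(2·5^k + 4) − 16 = 10·5^k + 20 − 16 = 2·5^{k+1} + 4.
By induction, a_n = 2·5^n + 4 for all n ≥ 0.

a_n = 2·5^n + 4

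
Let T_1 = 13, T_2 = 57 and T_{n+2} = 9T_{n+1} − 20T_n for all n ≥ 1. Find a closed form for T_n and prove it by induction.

Claim: T_n = 5^n + 2·4^n.

Base cases: T_1 = 13 and 5^1 + 2·4^1 = 13; T_2 = 57 and 5^2 + 2·4^2 = 57.
Assume T_j = 5^j + 2·4^j for all 1 ≤ j ≤ k, where k ≥ 2.
Then T_{k+1} = 9T_k − 20T_{k−1} = 9·(5^k + 2·4^k) − 20·(5^{k−1} + 2·4^{k−1}) = (9·5 − 20)5^{k−1} + 2·(9·4 − 20)4^{k−1} = 25·5^{k−1} + 32·4^{k−1} = 5^{k+1} + 2·4^{k+1}.
Hence T_n = 5^n + 2·4^n for every n ≥ 1, by strong induction.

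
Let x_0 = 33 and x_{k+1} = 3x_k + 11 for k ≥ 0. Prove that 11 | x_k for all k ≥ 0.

Base case: x_0 = 33 = 11·3, so 11 | x_0.
Assume 11 | x_j, so x_j = 11t for some integer t.
Then x_{j+1} = 3x_j + 11 = 3·(11t) + 11 = 11(3t + 1), so 11 | x_{j+1}.
So the property holds for j+1, and by induction 11 | x_k for all k ≥ 0.

11 | x_k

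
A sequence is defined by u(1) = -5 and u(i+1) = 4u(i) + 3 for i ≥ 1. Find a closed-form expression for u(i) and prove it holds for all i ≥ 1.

Claim: u(i) = -4^i − 1.

Base case: u(1) = -5, and -4^1 − 1 = -4 − 1 = -5.
Assume u(r) = -4^r − 1 for some r ≥ 1.
Then u(r+1) = 4u(r) + 3 = 4·(-4^r − 1) + 3 = -4^{r+1} − 4 + 3 = -4^{r+1} − 1.
So the formula holds for r+1, and by induction u(i) = -4^i − 1 for all i ≥ 1.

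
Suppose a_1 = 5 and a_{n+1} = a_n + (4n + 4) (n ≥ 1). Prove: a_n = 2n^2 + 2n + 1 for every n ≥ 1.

Base case: a_1 = 5, and 2·1^2 + 2·1 + 1 = 5.
Assume a_m = 2m^2 + 2m + 1.
Then a_{m+1} = a_m + (4m + 4) = (2m^2 + 2m + 1) + (4m + 4) = 2m^2 + 6m + 5,
and 2·(m+1)^2 + 2·(m+1) + 1 = 2m^2 + 6m + 5.
Hence a_n = 2n^2 + 2n + 1 for every n ≥ 1, by induction.

a_n = 2n^2 + 2n + 1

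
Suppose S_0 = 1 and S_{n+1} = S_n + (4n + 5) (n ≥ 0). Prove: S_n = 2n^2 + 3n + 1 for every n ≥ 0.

Base case: S_0 = 1, and 2·0^2 + 3·0 + 1 = 1.
Assume S_j = 2j^2 + 3j + 1.
Then S_{j+1} = S_j + (4j + 5) = (2j^2 + 3j + 1) + (4j + 5) = 2j^2 + 7j + 6,
and 2·(j+1)^2 + 3·(j+1) + 1 = 2j^2 + 7j + 6.
Hence S_n = 2n^2 + 3n + 1 for every n ≥ 0, by induction.

S_n = 2n^2 + 3n + 1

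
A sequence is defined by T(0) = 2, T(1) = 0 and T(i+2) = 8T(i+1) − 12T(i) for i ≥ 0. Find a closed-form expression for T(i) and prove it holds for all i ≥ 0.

Claim: T(i) = 3·2^i − 6^i.

Base cases: T(0) = 2 and 3·2^0 − 6^0 = 2; T(1) = 0 and 3·2^1 − 6^1 = 0.
Assume T(j) = 3·2^j − 6^j for all 0 ≤ j ≤ r, where r ≥ 1.
Then T(r+1) = 8T(r) − 12T(r−1) = 8·(3·2^r − 6^r) − 12·(3·2^{r−1} − 6^{r−1}) = 3·(8·2 − 12)2^{r−1} − (8·6 − 12)6^{r−1} = 12·2^{r−1} − 36·6^{r−1} = 3·2^{r+1} − 6^{r+1}.
Hence T(i) = 3·2^i − 6^i for every i ≥ 0, by strong induction.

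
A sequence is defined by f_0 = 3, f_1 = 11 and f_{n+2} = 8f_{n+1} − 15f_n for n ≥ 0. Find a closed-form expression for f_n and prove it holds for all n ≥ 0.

Claim: f_n = 5^n + 2·3^n.

Base cases: f_0 = 3 and 5^0 + 2·3^0 = 3; f_1 = 11 and 5^1 + 2·3^1 = 11.
Assume f_j = 5^j + 2·3^j for all 0 ≤ j ≤ k, where k ≥ 1.
Then f_{k+1} = 8f_k − 15f_{k−1} = 8·(5^k + 2·3^k) − 15·(5^{k−1} + 2·3^{k−1}) = (8·5 − 15)5^{k−1} + 2·(8·3 − 15)3^{k−1} = 25·5^{k−1} + 18·3^{k−1} = 5^{k+1} + 2·3^{k+1}.
Hence f_n = 5^n + 2·3^n for every n ≥ 0, by strong induction.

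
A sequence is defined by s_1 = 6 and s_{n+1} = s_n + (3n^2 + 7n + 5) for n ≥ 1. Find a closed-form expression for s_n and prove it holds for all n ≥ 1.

Claim: s_n = n^3 + 2n^2 + 2n + 1.

Base case: s_1 = 6, and 1^3 + 2·1^2 + 2·1 + 1 = 6.
Assume s_m = m^3 + 2m^2 + 2m + 1.
Then s_{m+1} = s_m + (3m^2 + 7m + 5) = (m^3 + 2m^2 + 2m + 1) + (3m^2 + 7m + 5) = m^3 + 5m^2 + 9m + 6,
and (m+1)^3 + 2·(m+1)^2 + 2·(m+1) + 1 = m^3 + 5m^2 + 9m + 6.
Hence s_n = n^3 + 2n^2 + 2n + 1 for every n ≥ 1, by induction.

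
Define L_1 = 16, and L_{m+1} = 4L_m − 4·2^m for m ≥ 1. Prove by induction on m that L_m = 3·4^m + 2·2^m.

Base case: L_1 = 16, and 3·4^1 + 2·2^1 = 12 + 4 = 16.
Assume L_k = 3·4^k + 2·2^k for some k ≥ 1.
Then L_{k+1} = 4L_k − 4·2^k = 4·(3·4^k + 2·2^k) − 4·2^k = 3·4^{k+1} + 8·2^k − 4·2^k = 3·4^{k+1} + 4·2^k = 3·4^{k+1} + 2·2^{k+1}.
This completes the inductive step, so L_m = 3·4^m + 2·2^m for all m ≥ 1.

L_m = 3·4^m + 2·2^m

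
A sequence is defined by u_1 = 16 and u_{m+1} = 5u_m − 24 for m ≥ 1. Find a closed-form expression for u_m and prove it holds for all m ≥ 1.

Claim: u_m = 2·5^m + 6.

Base case: u_1 = 16, and 2·5^1 + 6 = 10 + 6 = 16.
Assume u_j = 2·5^j + 6 for some j ≥ 1.
Then u_{j+1} = 5u_j − 24 = 5·(2·5^j + 6) − 24 = 10·5^j + 30 − 24 = 2·5^{j+1} + 6.
By induction, u_m = 2·5^m + 6 for all m ≥ 1.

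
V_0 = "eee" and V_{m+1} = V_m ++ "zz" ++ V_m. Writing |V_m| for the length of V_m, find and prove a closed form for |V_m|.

Claim: |V_m| = 5·2^m − 2.

Base case: |V_0| = 3, and 5·2^0 − 2 = 3.
Assume |V_j| = 5·2^j − 2.
Then |V_{j+1}| = |V_j| + 2 + |V_j| = 2|V_j| + 2 = 2(5·2^j − 2) + 2 = 5·2^{j+1} − 4 + 2 = 5·2^{j+1} − 2.
Hence |V_m| = 5·2^m − 2 for every m ≥ 0, by induction.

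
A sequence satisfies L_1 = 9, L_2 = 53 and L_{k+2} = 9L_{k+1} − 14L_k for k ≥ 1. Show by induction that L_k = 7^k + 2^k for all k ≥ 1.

Base cases: L_1 = 9 and 7^1 + 2^1 = 9; L_2 = 53 and 7^2 + 2^2 = 53.
Assume L_j = 7^j + 2^j for all 1 ≤ j ≤ r, where r ≥ 2.
Then L_{r+1} = 9L_r − 14L_{r−1} = 9·(7^r + 2^r) − 14·(7^{r−1} + 2^{r−1}) = (9·7 − 14)7^{r−1} + (9·2 − 14)2^{r−1} = 49·7^{r−1} + 4·2^{r−1} = 7^{r+1} + 2^{r+1}.
This completes the inductive step, so L_k = 7^k + 2^k for all k ≥ 1.

L_k = 7^k + 2^k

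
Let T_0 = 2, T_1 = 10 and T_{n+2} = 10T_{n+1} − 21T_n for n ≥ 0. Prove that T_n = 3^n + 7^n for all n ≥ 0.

Base cases: T_0 = 2 and 3^0 + 7^0 = 2; T_1 = 10 and 3^1 + 7^1 = 10.
Assume T_i = 3^i + 7^i for all 0 ≤ i ≤ j, where j ≥ 1.
Then T_{j+1} = 10T_j − 21T_{j−1} = 10·(3^j + 7^j) − 21·(3^{j−1} + 7^{j−1}) = (10·3 − 21)3^{j−1} + (10·7 − 21)7^{j−1} = 9·3^{j−1} + 49·7^{j−1} = 3^{j+1} + 7^{j+1}.
So the formula holds for j+1, and by strong induction T_n = 3^n + 7^n for all n ≥ 0.

T_n = 3^n + 7^n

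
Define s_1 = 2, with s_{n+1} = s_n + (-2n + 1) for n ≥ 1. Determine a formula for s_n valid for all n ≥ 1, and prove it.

Claim: s_n = -n^2 + 2n + 1.

Base case: s_1 = 2, and -1^2 + 2·1 + 1 = 2.
Assume s_j = -j^2 + 2j + 1.
Then s_{j+1} = s_j + (-2j + 1) = (-j^2 + 2j + 1) + (-2j + 1) = -j^2 + 2,
and -(j+1)^2 + 2·(j+1) + 1 = -j^2 + 2.
By induction, s_n = -n^2 + 2n + 1 for all n ≥ 1.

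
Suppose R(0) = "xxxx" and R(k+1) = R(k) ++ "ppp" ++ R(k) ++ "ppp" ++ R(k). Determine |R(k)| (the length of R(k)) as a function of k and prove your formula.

Claim: |R(k)| = 7·3^k − 3.

Base case: |R(0)| = 4, and 7·3^0 − 3 = 4.
Assume |R(r)| = 7·3^r − 3.
Then |R(r+1)| = 3|R(r)| + 6 = 3(7·3^r − 3) + 6 = 7·3^{r+1} − 9 + 6 = 7·3^{r+1} − 3.
So the formula holds for r+1, and by induction |R(k)| = 7·3^k − 3 for all k ≥ 0.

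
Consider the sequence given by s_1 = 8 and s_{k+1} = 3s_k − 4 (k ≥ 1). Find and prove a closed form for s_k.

Claim: s_k = 2·3^k + 2.

Base case: s_1 = 8, and 2·3^1 + 2 = 6 + 2 = 8.
Assume s_m = 2·3^m + 2 for some m ≥ 1.
Then s_{m+1} = 3s_m − 4 = 3·(2·3^m + 2) − 4 = 6·3^m + 6 − 4 = 2·3^{m+1} + 2.
So the formula holds for m+1, and by induction s_k = 2·3^k + 2 for all k ≥ 1.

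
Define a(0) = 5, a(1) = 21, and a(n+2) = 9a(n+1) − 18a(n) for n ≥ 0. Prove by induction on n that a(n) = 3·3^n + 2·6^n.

Base cases: a(0) = 5 and 3·3^0 + 2·6^0 = 5; a(1) = 21 and 3·3^1 + 2·6^1 = 21.
Assume a(j) = 3·3^j + 2·6^j for all 0 ≤ j ≤ r, where r ≥ 1.
Then a(r+1) = 9a(r) − 18a(r−1) = 9·(3·3^r + 2·6^r) − 18·(3·3^{r−1} + 2·6^{r−1}) = 3·(9·3 − 18)3^{r−1} + 2·(9·6 − 18)6^{r−1} = 27·3^{r−1} + 72·6^{r−1} = 3·3^{r+1} + 2·6^{r+1}.
This completes the inductive step, so a(n) = 3·3^n + 2·6^n for all n ≥ 0.

a(n) = 3·3^n + 2·6^n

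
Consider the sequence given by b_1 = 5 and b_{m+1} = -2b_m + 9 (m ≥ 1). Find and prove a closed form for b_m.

Claim: b_m = -(-2)^m + 3.

Base case: b_1 = 5, and -(-2)^1 + 3 = 2 + 3 = 5.
Assume b_k = -(-2)^k + 3 for some k ≥ 1.
Then b_{k+1} = -2b_k + 9 = -2·(-(-2)^k + 3) + 9 = 2·(-2)^k − 6 + 9 = -(-2)^{k+1} + 3.
By induction, b_m = -(-2)^m + 3 for all m ≥ 1.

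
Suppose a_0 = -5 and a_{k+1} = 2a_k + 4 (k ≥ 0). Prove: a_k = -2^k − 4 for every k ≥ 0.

Base case: a_0 = -5, and -2^0 − 4 = -1 − 4 = -5.
Assume a_j = -2^j − 4 for some j ≥ 0.
Then a_{j+1} = 2a_j + 4 = 2·(-2^j − 4) + 4 = -2^{j+1} − 8 + 4 = -2^{j+1} − 4.
This completes the inductive step, so a_k = -2^k − 4 for all k ≥ 0.

a_k = -2^k − 4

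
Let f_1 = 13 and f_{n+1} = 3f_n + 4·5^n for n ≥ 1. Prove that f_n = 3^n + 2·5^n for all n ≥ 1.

Base case: f_1 = 13, and 3^1 + 2·5^1 = 3 + 10 = 13.
Assume f_j = 3^j + 2·5^j for some j ≥ 1.
Then f_{j+1} = 3f_j + 4·5^j = 3·(3^j + 2·5^j) + 4·5^j = 3^{j+1} + 6·5^j + 4·5^j = 3^{j+1} + 10·5^j = 3^{j+1} + 2·5^{j+1}.
Hence f_n = 3^n + 2·5^n for every n ≥ 1, by induction.

f_n = 3^n + 2·5^n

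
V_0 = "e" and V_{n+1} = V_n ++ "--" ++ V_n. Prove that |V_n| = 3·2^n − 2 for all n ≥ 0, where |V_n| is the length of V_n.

Base case: |V_0| = 1, and 3·2^0 − 2 = 1.
Assume |V_j| = 3·2^j − 2.
Then |V_{j+1}| = |V_j| + 2 + |V_j| = 2|V_j| + 2 = 2(3·2^j − 2) + 2 = 3·2^{j+1} − 4 + 2 = 3·2^{j+1} − 2.
By induction, |V_n| = 3·2^n − 2 for all n ≥ 0.

|V_n| = 3·2^n − 2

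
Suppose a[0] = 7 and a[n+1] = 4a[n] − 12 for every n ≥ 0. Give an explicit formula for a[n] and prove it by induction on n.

Claim: a[n] = 3·4^n + 4.

Base case: a[0] = 7, and 3·4^0 + 4 = 3 + 4 = 7.
Assume a[k] = 3·4^k + 4 for some k ≥ 0.
Then a[k+1] = 4a[k] − 12 = 4·(3·4^k + 4) − 12 = 12·4^k + 16 − 12 = 3·4^{k+1} + 4.
By induction, a[n] = 3·4^n + 4 for all n ≥ 0.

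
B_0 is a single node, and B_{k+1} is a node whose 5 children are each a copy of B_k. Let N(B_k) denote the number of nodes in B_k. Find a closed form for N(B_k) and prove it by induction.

Claim: N(B_k) = (5^{k+1} − 1)/4.

Base case: N(B_0) = 1, and (5^{0+1} − 1)/4 = 1.
Assume N(B_r) = (5^{r+1} − 1)/4.
Then N(B_{r+1}) = 1 + 5N(B_r) = 1 + 5·(5^{r+1} − 1)/4 = 1 + (5^{r+2} − 5)/4 = (4 + 5^{r+2} − 5)/4 = (5^{r+2} − 1)/4.
Hence N(B_k) = (5^{k+1} − 1)/4 for every k ≥ 0, by induction.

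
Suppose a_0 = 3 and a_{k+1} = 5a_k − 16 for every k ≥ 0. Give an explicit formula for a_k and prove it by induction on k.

Claim: a_k = -5^k + 4.

Base case: a_0 = 3, and -5^0 + 4 = -1 + 4 = 3.
Assume a_r = -5^r + 4 for some r ≥ 0.
Then a_{r+1} = 5a_r − 16 = 5·(-5^r + 4) − 16 = -5^{r+1} + 20 − 16 = -5^{r+1} + 4.
By induction, a_k = -5^k + 4 for all k ≥ 0.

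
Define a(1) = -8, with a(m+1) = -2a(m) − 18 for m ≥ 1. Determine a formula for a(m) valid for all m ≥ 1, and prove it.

Claim: a(m) = (-2)^m − 6.

Base case: a(1) = -8, and (-2)^1 − 6 = -2 − 6 = -8.
Assume a(k) = (-2)^k − 6 for some k ≥ 1.
Then a(k+1) = -2a(k) − 18 = -2·((-2)^k − 6) − 18 = -2·(-2)^k + 12 − 18 = (-2)^{k+1} − 6.
So the formula holds for k+1, and by induction a(m) = (-2)^m − 6 for all m ≥ 1.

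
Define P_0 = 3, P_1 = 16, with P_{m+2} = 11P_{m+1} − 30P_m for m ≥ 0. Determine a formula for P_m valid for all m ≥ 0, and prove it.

Claim: P_m = 6^m + 2·5^m.

Base cases: P_0 = 3 and 6^0 + 2·5^0 = 3; P_1 = 16 and 6^1 + 2·5^1 = 16.
Assume P_j = 6^j + 2·5^j for all 0 ≤ j ≤ r, where r ≥ 1.
Then P_{r+1} = 11P_r − 30P_{r−1} = 11·(6^r + 2·5^r) − 30·(6^{r−1} + 2·5^{r−1}) = (11·6 − 30)6^{r−1} + 2·(11·5 − 30)5^{r−1} = 36·6^{r−1} + 50·5^{r−1} = 6^{r+1} + 2·5^{r+1}.
By strong induction, P_m = 6^m + 2·5^m for all m ≥ 0.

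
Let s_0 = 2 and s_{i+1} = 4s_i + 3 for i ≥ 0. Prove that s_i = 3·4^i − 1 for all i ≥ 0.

Base case: s_0 = 2, and 3·4^0 − 1 = 3 − 1 = 2.
Assume s_k = 3·4^k − 1 for some k ≥ 0.
Then s_{k+1} = 4s_k + 3 = 4·(3·4^k − 1) + 3 = 12·4^k − 4 + 3 = 3·4^{k+1} − 1.
This completes the inductive step, so s_i = 3·4^i − 1 for all i ≥ 0.

s_i = 3·4^i − 1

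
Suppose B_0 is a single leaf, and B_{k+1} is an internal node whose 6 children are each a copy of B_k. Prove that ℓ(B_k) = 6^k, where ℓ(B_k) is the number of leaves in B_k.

Base case: ℓ(B_0) = 1, and 6^0 = 1.
Assume ℓ(B_r) = 6^r.
Then ℓ(B_{r+1}) = 6·ℓ(B_r) = 6·6^r = 6^{r+1}.
Hence ℓ(B_k) = 6^k for every k ≥ 0, by induction.

ℓ(B_k) = 6^k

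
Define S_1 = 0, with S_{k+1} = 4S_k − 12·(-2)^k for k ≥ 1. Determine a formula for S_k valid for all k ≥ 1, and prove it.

Claim: S_k = 4^k + 2·(-2)^k.

Base case: S_1 = 0, and 4^1 + 2·(-2)^1 = 4 − 4 = 0.
Assume S_r = 4^r + 2·(-2)^r for some r ≥ 1.
Then S_{r+1} = 4S_r − 12·(-2)^r = 4·(4^r + 2·(-2)^r) − 12·(-2)^r = 4^{r+1} + 8·(-2)^r − 12·(-2)^r = 4^{r+1} − 4·(-2)^r = 4^{r+1} + 2·(-2)^{r+1}.
Hence S_k = 4^k + 2·(-2)^k for every k ≥ 1, by induction.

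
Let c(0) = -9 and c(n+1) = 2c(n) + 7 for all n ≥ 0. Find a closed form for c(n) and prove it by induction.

Claim: c(n) = -2^{n+1} − 7.

Base case: c(0) = -9, and -2^{0+1} − 7 = -2 − 7 = -9.
Assume c(k) = -2^{k+1} − 7 for some k ≥ 0.
Then c(k+1) = 2c(k) + 7 = 2·(-2^{k+1} − 7) + 7 = -2^{k+2} − 14 + 7 = -2^{k+2} − 7.
Hence c(n) = -2^{n+1} − 7 for every n ≥ 0, by induction.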